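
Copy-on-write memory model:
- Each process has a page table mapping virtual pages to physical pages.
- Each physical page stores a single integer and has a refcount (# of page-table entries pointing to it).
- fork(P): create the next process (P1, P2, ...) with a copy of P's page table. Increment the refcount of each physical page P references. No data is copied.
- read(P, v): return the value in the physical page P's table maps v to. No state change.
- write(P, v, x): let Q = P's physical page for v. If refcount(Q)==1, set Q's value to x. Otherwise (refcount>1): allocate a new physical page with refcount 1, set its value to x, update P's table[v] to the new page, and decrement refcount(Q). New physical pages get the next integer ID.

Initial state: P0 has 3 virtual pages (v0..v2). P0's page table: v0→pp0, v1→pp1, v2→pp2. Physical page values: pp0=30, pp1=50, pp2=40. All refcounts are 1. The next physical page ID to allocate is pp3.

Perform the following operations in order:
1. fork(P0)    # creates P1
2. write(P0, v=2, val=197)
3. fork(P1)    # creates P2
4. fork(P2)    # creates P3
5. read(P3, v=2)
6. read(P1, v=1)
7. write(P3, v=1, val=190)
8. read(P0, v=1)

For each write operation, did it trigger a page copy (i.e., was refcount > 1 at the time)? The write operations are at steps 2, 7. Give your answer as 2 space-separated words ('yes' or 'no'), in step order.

Op 1: fork(P0) -> P1. 3 ppages; refcounts: pp0:2 pp1:2 pp2:2
Op 2: write(P0, v2, 197). refcount(pp2)=2>1 -> COPY to pp3. 4 ppages; refcounts: pp0:2 pp1:2 pp2:1 pp3:1
Op 3: fork(P1) -> P2. 4 ppages; refcounts: pp0:3 pp1:3 pp2:2 pp3:1
Op 4: fork(P2) -> P3. 4 ppages; refcounts: pp0:4 pp1:4 pp2:3 pp3:1
Op 5: read(P3, v2) -> 40. No state change.
Op 6: read(P1, v1) -> 50. No state change.
Op 7: write(P3, v1, 190). refcount(pp1)=4>1 -> COPY to pp4. 5 ppages; refcounts: pp0:4 pp1:3 pp2:3 pp3:1 pp4:1
Op 8: read(P0, v1) -> 50. No state change.

yes yes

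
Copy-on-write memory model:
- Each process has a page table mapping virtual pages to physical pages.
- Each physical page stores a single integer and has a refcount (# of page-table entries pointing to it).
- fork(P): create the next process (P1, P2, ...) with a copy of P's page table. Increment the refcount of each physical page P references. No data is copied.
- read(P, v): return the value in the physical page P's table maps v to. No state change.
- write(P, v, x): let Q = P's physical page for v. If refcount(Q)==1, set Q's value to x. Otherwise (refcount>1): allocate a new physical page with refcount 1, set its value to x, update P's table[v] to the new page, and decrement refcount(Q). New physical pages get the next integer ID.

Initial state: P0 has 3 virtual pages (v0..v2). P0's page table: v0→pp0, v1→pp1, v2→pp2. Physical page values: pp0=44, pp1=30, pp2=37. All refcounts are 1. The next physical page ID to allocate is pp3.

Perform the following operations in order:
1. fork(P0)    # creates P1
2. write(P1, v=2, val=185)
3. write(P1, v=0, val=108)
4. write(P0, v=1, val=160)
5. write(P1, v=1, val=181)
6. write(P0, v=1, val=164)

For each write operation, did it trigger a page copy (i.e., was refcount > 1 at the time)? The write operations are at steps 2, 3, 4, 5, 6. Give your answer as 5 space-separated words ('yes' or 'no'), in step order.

Op 1: fork(P0) -> P1. 3 ppages; refcounts: pp0:2 pp1:2 pp2:2
Op 2: write(P1, v2, 185). refcount(pp2)=2>1 -> COPY to pp3. 4 ppages; refcounts: pp0:2 pp1:2 pp2:1 pp3:1
Op 3: write(P1, v0, 108). refcount(pp0)=2>1 -> COPY to pp4. 5 ppages; refcounts: pp0:1 pp1:2 pp2:1 pp3:1 pp4:1
Op 4: write(P0, v1, 160). refcount(pp1)=2>1 -> COPY to pp5. 6 ppages; refcounts: pp0:1 pp1:1 pp2:1 pp3:1 pp4:1 pp5:1
Op 5: write(P1, v1, 181). refcount(pp1)=1 -> write in place. 6 ppages; refcounts: pp0:1 pp1:1 pp2:1 pp3:1 pp4:1 pp5:1
Op 6: write(P0, v1, 164). refcount(pp5)=1 -> write in place. 6 ppages; refcounts: pp0:1 pp1:1 pp2:1 pp3:1 pp4:1 pp5:1

yes yes yes no no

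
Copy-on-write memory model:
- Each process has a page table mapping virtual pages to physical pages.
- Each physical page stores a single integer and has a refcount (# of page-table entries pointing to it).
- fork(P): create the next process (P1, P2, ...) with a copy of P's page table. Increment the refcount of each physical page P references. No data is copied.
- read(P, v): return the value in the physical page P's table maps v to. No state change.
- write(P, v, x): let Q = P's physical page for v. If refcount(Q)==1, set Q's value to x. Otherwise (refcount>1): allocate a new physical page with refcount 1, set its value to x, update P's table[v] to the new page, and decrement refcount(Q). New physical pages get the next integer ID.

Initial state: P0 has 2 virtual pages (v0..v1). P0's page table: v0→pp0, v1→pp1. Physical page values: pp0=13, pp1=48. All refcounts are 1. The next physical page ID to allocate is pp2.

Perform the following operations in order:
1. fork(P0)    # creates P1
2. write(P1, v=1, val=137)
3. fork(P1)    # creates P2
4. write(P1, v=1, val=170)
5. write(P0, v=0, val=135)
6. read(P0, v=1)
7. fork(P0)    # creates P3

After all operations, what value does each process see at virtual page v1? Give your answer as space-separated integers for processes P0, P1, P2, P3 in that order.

Answer: 48 170 137 48

Derivation:
Op 1: fork(P0) -> P1. 2 ppages; refcounts: pp0:2 pp1:2
Op 2: write(P1, v1, 137). refcount(pp1)=2>1 -> COPY to pp2. 3 ppages; refcounts: pp0:2 pp1:1 pp2:1
Op 3: fork(P1) -> P2. 3 ppages; refcounts: pp0:3 pp1:1 pp2:2
Op 4: write(P1, v1, 170). refcount(pp2)=2>1 -> COPY to pp3. 4 ppages; refcounts: pp0:3 pp1:1 pp2:1 pp3:1
Op 5: write(P0, v0, 135). refcount(pp0)=3>1 -> COPY to pp4. 5 ppages; refcounts: pp0:2 pp1:1 pp2:1 pp3:1 pp4:1
Op 6: read(P0, v1) -> 48. No state change.
Op 7: fork(P0) -> P3. 5 ppages; refcounts: pp0:2 pp1:2 pp2:1 pp3:1 pp4:2
P0: v1 -> pp1 = 48
P1: v1 -> pp3 = 170
P2: v1 -> pp2 = 137
P3: v1 -> pp1 = 48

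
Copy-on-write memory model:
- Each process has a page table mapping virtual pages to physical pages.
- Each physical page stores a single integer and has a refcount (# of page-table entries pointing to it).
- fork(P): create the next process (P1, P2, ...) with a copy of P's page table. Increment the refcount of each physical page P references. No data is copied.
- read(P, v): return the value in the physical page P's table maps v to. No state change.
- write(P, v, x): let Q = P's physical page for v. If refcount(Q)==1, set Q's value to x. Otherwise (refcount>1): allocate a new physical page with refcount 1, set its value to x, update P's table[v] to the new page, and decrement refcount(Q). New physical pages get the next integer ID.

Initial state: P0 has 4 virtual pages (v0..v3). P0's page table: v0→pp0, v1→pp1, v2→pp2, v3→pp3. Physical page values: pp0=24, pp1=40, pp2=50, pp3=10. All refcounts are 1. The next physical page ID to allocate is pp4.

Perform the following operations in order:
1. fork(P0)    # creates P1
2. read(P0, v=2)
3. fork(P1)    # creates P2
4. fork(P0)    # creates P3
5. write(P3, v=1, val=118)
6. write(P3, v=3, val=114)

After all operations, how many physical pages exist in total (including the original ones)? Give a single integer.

Answer: 6

Derivation:
Op 1: fork(P0) -> P1. 4 ppages; refcounts: pp0:2 pp1:2 pp2:2 pp3:2
Op 2: read(P0, v2) -> 50. No state change.
Op 3: fork(P1) -> P2. 4 ppages; refcounts: pp0:3 pp1:3 pp2:3 pp3:3
Op 4: fork(P0) -> P3. 4 ppages; refcounts: pp0:4 pp1:4 pp2:4 pp3:4
Op 5: write(P3, v1, 118). refcount(pp1)=4>1 -> COPY to pp4. 5 ppages; refcounts: pp0:4 pp1:3 pp2:4 pp3:4 pp4:1
Op 6: write(P3, v3, 114). refcount(pp3)=4>1 -> COPY to pp5. 6 ppages; refcounts: pp0:4 pp1:3 pp2:4 pp3:3 pp4:1 pp5:1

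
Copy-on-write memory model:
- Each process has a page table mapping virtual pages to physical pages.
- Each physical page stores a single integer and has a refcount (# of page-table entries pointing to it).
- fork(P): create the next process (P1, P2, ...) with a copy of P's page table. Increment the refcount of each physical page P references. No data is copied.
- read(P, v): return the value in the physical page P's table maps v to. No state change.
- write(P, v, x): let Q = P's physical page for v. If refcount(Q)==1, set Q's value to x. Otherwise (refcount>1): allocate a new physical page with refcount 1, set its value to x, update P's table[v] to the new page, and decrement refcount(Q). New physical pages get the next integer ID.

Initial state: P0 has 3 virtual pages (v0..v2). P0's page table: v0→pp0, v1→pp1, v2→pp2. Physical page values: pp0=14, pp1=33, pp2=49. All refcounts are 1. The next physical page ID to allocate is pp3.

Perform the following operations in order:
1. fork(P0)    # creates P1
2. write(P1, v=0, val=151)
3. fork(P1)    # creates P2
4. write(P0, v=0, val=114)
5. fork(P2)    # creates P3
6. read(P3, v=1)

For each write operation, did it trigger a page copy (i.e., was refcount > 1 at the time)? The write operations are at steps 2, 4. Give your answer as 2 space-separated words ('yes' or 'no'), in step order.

Op 1: fork(P0) -> P1. 3 ppages; refcounts: pp0:2 pp1:2 pp2:2
Op 2: write(P1, v0, 151). refcount(pp0)=2>1 -> COPY to pp3. 4 ppages; refcounts: pp0:1 pp1:2 pp2:2 pp3:1
Op 3: fork(P1) -> P2. 4 ppages; refcounts: pp0:1 pp1:3 pp2:3 pp3:2
Op 4: write(P0, v0, 114). refcount(pp0)=1 -> write in place. 4 ppages; refcounts: pp0:1 pp1:3 pp2:3 pp3:2
Op 5: fork(P2) -> P3. 4 ppages; refcounts: pp0:1 pp1:4 pp2:4 pp3:3
Op 6: read(P3, v1) -> 33. No state change.

yes no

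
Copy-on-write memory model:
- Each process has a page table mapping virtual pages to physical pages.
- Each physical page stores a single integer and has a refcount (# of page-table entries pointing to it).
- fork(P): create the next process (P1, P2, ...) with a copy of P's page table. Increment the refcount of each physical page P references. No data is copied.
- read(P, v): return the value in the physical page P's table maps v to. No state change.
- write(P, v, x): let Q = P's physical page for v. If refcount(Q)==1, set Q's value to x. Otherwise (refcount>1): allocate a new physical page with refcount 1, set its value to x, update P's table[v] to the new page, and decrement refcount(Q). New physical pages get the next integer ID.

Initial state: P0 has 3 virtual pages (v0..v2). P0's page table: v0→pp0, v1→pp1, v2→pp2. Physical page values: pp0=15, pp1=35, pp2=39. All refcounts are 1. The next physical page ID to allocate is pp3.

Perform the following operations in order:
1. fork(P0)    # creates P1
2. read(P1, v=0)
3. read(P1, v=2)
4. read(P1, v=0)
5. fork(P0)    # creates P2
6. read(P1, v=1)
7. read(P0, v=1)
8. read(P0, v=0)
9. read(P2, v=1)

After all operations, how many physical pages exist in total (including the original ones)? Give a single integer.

Answer: 3

Derivation:
Op 1: fork(P0) -> P1. 3 ppages; refcounts: pp0:2 pp1:2 pp2:2
Op 2: read(P1, v0) -> 15. No state change.
Op 3: read(P1, v2) -> 39. No state change.
Op 4: read(P1, v0) -> 15. No state change.
Op 5: fork(P0) -> P2. 3 ppages; refcounts: pp0:3 pp1:3 pp2:3
Op 6: read(P1, v1) -> 35. No state change.
Op 7: read(P0, v1) -> 35. No state change.
Op 8: read(P0, v0) -> 15. No state change.
Op 9: read(P2, v1) -> 35. No state change.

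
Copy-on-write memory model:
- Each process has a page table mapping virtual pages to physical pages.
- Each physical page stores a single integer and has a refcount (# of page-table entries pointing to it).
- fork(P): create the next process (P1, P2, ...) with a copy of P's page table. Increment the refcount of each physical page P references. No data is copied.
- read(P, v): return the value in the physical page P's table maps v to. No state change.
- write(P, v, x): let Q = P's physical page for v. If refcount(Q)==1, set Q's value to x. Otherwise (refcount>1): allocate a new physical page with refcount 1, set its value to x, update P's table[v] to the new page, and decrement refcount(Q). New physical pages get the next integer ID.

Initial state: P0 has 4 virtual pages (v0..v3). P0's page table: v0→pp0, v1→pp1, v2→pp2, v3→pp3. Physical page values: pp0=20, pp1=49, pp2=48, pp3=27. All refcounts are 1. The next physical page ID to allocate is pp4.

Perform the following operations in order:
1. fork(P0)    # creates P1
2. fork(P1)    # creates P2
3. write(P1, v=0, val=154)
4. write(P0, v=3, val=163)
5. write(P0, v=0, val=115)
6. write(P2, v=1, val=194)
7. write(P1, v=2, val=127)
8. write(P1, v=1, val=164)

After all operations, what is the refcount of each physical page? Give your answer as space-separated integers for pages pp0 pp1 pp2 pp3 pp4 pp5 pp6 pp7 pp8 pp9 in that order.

Op 1: fork(P0) -> P1. 4 ppages; refcounts: pp0:2 pp1:2 pp2:2 pp3:2
Op 2: fork(P1) -> P2. 4 ppages; refcounts: pp0:3 pp1:3 pp2:3 pp3:3
Op 3: write(P1, v0, 154). refcount(pp0)=3>1 -> COPY to pp4. 5 ppages; refcounts: pp0:2 pp1:3 pp2:3 pp3:3 pp4:1
Op 4: write(P0, v3, 163). refcount(pp3)=3>1 -> COPY to pp5. 6 ppages; refcounts: pp0:2 pp1:3 pp2:3 pp3:2 pp4:1 pp5:1
Op 5: write(P0, v0, 115). refcount(pp0)=2>1 -> COPY to pp6. 7 ppages; refcounts: pp0:1 pp1:3 pp2:3 pp3:2 pp4:1 pp5:1 pp6:1
Op 6: write(P2, v1, 194). refcount(pp1)=3>1 -> COPY to pp7. 8 ppages; refcounts: pp0:1 pp1:2 pp2:3 pp3:2 pp4:1 pp5:1 pp6:1 pp7:1
Op 7: write(P1, v2, 127). refcount(pp2)=3>1 -> COPY to pp8. 9 ppages; refcounts: pp0:1 pp1:2 pp2:2 pp3:2 pp4:1 pp5:1 pp6:1 pp7:1 pp8:1
Op 8: write(P1, v1, 164). refcount(pp1)=2>1 -> COPY to pp9. 10 ppages; refcounts: pp0:1 pp1:1 pp2:2 pp3:2 pp4:1 pp5:1 pp6:1 pp7:1 pp8:1 pp9:1

Answer: 1 1 2 2 1 1 1 1 1 1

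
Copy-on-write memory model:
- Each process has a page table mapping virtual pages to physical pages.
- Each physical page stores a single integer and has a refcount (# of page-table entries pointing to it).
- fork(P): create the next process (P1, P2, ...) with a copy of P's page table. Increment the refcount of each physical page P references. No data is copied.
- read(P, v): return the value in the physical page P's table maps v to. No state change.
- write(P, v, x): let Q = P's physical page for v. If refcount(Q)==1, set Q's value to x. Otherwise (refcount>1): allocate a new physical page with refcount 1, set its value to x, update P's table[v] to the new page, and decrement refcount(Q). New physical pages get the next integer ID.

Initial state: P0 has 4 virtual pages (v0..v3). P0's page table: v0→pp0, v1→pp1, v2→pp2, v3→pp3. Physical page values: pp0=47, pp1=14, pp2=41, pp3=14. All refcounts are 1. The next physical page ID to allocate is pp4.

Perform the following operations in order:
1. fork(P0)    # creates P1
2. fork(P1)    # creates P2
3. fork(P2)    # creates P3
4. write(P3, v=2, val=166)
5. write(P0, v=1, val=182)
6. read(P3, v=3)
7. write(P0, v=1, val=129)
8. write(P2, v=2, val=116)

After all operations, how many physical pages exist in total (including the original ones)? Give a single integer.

Op 1: fork(P0) -> P1. 4 ppages; refcounts: pp0:2 pp1:2 pp2:2 pp3:2
Op 2: fork(P1) -> P2. 4 ppages; refcounts: pp0:3 pp1:3 pp2:3 pp3:3
Op 3: fork(P2) -> P3. 4 ppages; refcounts: pp0:4 pp1:4 pp2:4 pp3:4
Op 4: write(P3, v2, 166). refcount(pp2)=4>1 -> COPY to pp4. 5 ppages; refcounts: pp0:4 pp1:4 pp2:3 pp3:4 pp4:1
Op 5: write(P0, v1, 182). refcount(pp1)=4>1 -> COPY to pp5. 6 ppages; refcounts: pp0:4 pp1:3 pp2:3 pp3:4 pp4:1 pp5:1
Op 6: read(P3, v3) -> 14. No state change.
Op 7: write(P0, v1, 129). refcount(pp5)=1 -> write in place. 6 ppages; refcounts: pp0:4 pp1:3 pp2:3 pp3:4 pp4:1 pp5:1
Op 8: write(P2, v2, 116). refcount(pp2)=3>1 -> COPY to pp6. 7 ppages; refcounts: pp0:4 pp1:3 pp2:2 pp3:4 pp4:1 pp5:1 pp6:1

Answer: 7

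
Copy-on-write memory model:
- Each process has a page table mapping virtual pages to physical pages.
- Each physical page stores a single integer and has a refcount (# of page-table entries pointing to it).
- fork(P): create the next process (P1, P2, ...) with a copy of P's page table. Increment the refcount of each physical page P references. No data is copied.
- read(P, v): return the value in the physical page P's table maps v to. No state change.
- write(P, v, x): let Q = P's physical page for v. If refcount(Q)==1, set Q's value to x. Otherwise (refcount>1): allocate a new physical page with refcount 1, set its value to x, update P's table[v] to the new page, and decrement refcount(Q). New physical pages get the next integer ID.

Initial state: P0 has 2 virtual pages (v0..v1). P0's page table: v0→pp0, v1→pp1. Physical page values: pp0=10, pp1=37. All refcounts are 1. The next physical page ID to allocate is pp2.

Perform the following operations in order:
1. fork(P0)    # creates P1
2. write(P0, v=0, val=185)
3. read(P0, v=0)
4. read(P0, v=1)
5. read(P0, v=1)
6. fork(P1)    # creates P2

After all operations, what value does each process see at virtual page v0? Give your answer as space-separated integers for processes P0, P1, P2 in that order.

Answer: 185 10 10

Derivation:
Op 1: fork(P0) -> P1. 2 ppages; refcounts: pp0:2 pp1:2
Op 2: write(P0, v0, 185). refcount(pp0)=2>1 -> COPY to pp2. 3 ppages; refcounts: pp0:1 pp1:2 pp2:1
Op 3: read(P0, v0) -> 185. No state change.
Op 4: read(P0, v1) -> 37. No state change.
Op 5: read(P0, v1) -> 37. No state change.
Op 6: fork(P1) -> P2. 3 ppages; refcounts: pp0:2 pp1:3 pp2:1
P0: v0 -> pp2 = 185
P1: v0 -> pp0 = 10
P2: v0 -> pp0 = 10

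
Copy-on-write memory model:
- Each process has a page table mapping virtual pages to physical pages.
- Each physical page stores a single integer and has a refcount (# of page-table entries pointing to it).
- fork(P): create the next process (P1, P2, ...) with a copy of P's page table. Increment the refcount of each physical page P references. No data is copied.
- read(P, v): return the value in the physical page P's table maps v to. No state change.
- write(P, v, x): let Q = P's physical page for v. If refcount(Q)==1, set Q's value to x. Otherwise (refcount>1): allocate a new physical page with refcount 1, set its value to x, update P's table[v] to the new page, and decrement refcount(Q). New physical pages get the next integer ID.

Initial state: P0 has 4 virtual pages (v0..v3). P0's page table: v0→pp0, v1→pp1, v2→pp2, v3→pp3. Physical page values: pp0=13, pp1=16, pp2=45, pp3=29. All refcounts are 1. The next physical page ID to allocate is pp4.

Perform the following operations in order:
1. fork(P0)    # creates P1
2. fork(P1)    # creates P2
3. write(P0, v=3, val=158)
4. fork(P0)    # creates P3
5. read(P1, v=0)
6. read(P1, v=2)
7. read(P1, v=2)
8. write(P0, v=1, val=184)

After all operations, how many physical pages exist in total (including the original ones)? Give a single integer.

Answer: 6

Derivation:
Op 1: fork(P0) -> P1. 4 ppages; refcounts: pp0:2 pp1:2 pp2:2 pp3:2
Op 2: fork(P1) -> P2. 4 ppages; refcounts: pp0:3 pp1:3 pp2:3 pp3:3
Op 3: write(P0, v3, 158). refcount(pp3)=3>1 -> COPY to pp4. 5 ppages; refcounts: pp0:3 pp1:3 pp2:3 pp3:2 pp4:1
Op 4: fork(P0) -> P3. 5 ppages; refcounts: pp0:4 pp1:4 pp2:4 pp3:2 pp4:2
Op 5: read(P1, v0) -> 13. No state change.
Op 6: read(P1, v2) -> 45. No state change.
Op 7: read(P1, v2) -> 45. No state change.
Op 8: write(P0, v1, 184). refcount(pp1)=4>1 -> COPY to pp5. 6 ppages; refcounts: pp0:4 pp1:3 pp2:4 pp3:2 pp4:2 pp5:1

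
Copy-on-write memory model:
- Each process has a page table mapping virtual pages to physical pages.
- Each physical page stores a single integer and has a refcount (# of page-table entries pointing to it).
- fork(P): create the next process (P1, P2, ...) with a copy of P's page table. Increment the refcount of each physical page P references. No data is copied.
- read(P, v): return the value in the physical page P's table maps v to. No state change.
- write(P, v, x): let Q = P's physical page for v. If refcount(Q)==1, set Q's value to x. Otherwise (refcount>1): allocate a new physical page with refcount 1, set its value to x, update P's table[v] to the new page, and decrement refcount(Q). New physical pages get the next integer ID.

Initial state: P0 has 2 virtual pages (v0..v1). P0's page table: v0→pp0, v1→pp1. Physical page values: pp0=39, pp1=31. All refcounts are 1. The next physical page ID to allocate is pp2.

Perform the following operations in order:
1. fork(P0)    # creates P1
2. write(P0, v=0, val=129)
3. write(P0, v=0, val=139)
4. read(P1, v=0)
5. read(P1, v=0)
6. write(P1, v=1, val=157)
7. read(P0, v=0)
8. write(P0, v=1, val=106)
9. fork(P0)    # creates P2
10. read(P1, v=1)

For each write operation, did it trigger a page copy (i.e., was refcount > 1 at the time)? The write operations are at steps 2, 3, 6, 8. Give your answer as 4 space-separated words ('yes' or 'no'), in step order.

Op 1: fork(P0) -> P1. 2 ppages; refcounts: pp0:2 pp1:2
Op 2: write(P0, v0, 129). refcount(pp0)=2>1 -> COPY to pp2. 3 ppages; refcounts: pp0:1 pp1:2 pp2:1
Op 3: write(P0, v0, 139). refcount(pp2)=1 -> write in place. 3 ppages; refcounts: pp0:1 pp1:2 pp2:1
Op 4: read(P1, v0) -> 39. No state change.
Op 5: read(P1, v0) -> 39. No state change.
Op 6: write(P1, v1, 157). refcount(pp1)=2>1 -> COPY to pp3. 4 ppages; refcounts: pp0:1 pp1:1 pp2:1 pp3:1
Op 7: read(P0, v0) -> 139. No state change.
Op 8: write(P0, v1, 106). refcount(pp1)=1 -> write in place. 4 ppages; refcounts: pp0:1 pp1:1 pp2:1 pp3:1
Op 9: fork(P0) -> P2. 4 ppages; refcounts: pp0:1 pp1:2 pp2:2 pp3:1
Op 10: read(P1, v1) -> 157. No state change.

yes no yes no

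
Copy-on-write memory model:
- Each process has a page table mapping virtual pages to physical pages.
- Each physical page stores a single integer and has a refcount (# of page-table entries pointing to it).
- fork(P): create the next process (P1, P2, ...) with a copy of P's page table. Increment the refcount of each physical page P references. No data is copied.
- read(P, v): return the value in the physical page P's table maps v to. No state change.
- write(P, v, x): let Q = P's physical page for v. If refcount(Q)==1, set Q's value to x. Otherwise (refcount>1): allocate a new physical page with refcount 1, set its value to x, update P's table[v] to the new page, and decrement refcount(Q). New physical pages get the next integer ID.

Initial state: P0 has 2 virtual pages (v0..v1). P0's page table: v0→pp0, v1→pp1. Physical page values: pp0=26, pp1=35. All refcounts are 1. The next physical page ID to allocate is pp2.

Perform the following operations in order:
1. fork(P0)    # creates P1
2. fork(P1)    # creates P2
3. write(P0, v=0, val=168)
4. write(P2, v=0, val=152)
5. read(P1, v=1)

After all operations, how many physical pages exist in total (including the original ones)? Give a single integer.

Answer: 4

Derivation:
Op 1: fork(P0) -> P1. 2 ppages; refcounts: pp0:2 pp1:2
Op 2: fork(P1) -> P2. 2 ppages; refcounts: pp0:3 pp1:3
Op 3: write(P0, v0, 168). refcount(pp0)=3>1 -> COPY to pp2. 3 ppages; refcounts: pp0:2 pp1:3 pp2:1
Op 4: write(P2, v0, 152). refcount(pp0)=2>1 -> COPY to pp3. 4 ppages; refcounts: pp0:1 pp1:3 pp2:1 pp3:1
Op 5: read(P1, v1) -> 35. No state change.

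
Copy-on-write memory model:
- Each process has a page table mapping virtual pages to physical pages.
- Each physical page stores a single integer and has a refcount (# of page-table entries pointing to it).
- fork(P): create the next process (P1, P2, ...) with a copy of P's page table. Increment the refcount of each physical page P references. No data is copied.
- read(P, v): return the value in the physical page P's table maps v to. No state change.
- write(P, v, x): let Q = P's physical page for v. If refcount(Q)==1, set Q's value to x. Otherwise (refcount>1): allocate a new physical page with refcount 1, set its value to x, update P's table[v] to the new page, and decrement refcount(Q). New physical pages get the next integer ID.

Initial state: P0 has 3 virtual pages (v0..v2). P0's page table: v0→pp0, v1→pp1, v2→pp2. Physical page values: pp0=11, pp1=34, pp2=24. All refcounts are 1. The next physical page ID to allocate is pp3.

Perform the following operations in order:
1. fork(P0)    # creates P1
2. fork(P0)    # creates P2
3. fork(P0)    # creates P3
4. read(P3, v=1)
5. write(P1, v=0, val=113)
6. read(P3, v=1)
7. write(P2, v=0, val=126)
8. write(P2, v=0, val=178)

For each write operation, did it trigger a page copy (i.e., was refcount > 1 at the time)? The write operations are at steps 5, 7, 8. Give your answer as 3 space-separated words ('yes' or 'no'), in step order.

Op 1: fork(P0) -> P1. 3 ppages; refcounts: pp0:2 pp1:2 pp2:2
Op 2: fork(P0) -> P2. 3 ppages; refcounts: pp0:3 pp1:3 pp2:3
Op 3: fork(P0) -> P3. 3 ppages; refcounts: pp0:4 pp1:4 pp2:4
Op 4: read(P3, v1) -> 34. No state change.
Op 5: write(P1, v0, 113). refcount(pp0)=4>1 -> COPY to pp3. 4 ppages; refcounts: pp0:3 pp1:4 pp2:4 pp3:1
Op 6: read(P3, v1) -> 34. No state change.
Op 7: write(P2, v0, 126). refcount(pp0)=3>1 -> COPY to pp4. 5 ppages; refcounts: pp0:2 pp1:4 pp2:4 pp3:1 pp4:1
Op 8: write(P2, v0, 178). refcount(pp4)=1 -> write in place. 5 ppages; refcounts: pp0:2 pp1:4 pp2:4 pp3:1 pp4:1

yes yes no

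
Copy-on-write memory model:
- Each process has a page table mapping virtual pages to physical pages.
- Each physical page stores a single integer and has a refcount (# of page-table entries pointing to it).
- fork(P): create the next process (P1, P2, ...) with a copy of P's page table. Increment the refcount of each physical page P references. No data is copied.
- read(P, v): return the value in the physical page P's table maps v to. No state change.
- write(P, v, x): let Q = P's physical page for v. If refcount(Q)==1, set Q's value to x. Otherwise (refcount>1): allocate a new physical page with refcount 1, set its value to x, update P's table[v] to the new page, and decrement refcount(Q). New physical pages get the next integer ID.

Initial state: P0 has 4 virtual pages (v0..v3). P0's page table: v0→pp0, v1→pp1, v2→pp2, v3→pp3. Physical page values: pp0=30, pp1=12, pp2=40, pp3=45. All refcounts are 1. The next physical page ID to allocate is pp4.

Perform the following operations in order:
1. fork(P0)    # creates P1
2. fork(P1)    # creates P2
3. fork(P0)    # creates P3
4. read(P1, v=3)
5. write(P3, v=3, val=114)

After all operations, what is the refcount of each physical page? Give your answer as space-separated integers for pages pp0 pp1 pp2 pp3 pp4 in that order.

Op 1: fork(P0) -> P1. 4 ppages; refcounts: pp0:2 pp1:2 pp2:2 pp3:2
Op 2: fork(P1) -> P2. 4 ppages; refcounts: pp0:3 pp1:3 pp2:3 pp3:3
Op 3: fork(P0) -> P3. 4 ppages; refcounts: pp0:4 pp1:4 pp2:4 pp3:4
Op 4: read(P1, v3) -> 45. No state change.
Op 5: write(P3, v3, 114). refcount(pp3)=4>1 -> COPY to pp4. 5 ppages; refcounts: pp0:4 pp1:4 pp2:4 pp3:3 pp4:1

Answer: 4 4 4 3 1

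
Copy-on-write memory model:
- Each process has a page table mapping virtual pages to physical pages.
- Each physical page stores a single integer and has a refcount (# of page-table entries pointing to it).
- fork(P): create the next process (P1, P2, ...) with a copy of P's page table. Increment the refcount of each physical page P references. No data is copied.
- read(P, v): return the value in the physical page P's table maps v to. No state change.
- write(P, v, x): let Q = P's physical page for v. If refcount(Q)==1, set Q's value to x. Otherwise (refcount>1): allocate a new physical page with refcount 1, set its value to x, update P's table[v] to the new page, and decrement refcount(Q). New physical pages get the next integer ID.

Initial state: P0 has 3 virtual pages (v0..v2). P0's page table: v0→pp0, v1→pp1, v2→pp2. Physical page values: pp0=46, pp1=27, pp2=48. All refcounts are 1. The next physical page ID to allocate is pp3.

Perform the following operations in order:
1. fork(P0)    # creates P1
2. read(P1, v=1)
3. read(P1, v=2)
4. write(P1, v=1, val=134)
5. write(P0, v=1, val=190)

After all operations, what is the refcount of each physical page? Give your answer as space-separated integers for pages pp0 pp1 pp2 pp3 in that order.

Op 1: fork(P0) -> P1. 3 ppages; refcounts: pp0:2 pp1:2 pp2:2
Op 2: read(P1, v1) -> 27. No state change.
Op 3: read(P1, v2) -> 48. No state change.
Op 4: write(P1, v1, 134). refcount(pp1)=2>1 -> COPY to pp3. 4 ppages; refcounts: pp0:2 pp1:1 pp2:2 pp3:1
Op 5: write(P0, v1, 190). refcount(pp1)=1 -> write in place. 4 ppages; refcounts: pp0:2 pp1:1 pp2:2 pp3:1

Answer: 2 1 2 1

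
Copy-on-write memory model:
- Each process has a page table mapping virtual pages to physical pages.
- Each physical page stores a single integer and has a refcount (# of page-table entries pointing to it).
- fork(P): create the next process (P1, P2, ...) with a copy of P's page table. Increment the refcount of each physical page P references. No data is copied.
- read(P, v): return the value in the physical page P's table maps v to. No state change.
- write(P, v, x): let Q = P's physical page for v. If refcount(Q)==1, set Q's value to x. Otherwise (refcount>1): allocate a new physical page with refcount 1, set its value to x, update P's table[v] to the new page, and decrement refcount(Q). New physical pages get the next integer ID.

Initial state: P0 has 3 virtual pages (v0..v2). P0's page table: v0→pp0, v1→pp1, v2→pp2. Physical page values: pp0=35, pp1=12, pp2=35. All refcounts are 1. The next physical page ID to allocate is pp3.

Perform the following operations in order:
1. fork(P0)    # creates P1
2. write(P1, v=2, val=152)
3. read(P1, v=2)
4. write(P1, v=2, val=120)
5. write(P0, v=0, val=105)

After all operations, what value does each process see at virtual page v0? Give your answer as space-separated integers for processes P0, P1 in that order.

Answer: 105 35

Derivation:
Op 1: fork(P0) -> P1. 3 ppages; refcounts: pp0:2 pp1:2 pp2:2
Op 2: write(P1, v2, 152). refcount(pp2)=2>1 -> COPY to pp3. 4 ppages; refcounts: pp0:2 pp1:2 pp2:1 pp3:1
Op 3: read(P1, v2) -> 152. No state change.
Op 4: write(P1, v2, 120). refcount(pp3)=1 -> write in place. 4 ppages; refcounts: pp0:2 pp1:2 pp2:1 pp3:1
Op 5: write(P0, v0, 105). refcount(pp0)=2>1 -> COPY to pp4. 5 ppages; refcounts: pp0:1 pp1:2 pp2:1 pp3:1 pp4:1
P0: v0 -> pp4 = 105
P1: v0 -> pp0 = 35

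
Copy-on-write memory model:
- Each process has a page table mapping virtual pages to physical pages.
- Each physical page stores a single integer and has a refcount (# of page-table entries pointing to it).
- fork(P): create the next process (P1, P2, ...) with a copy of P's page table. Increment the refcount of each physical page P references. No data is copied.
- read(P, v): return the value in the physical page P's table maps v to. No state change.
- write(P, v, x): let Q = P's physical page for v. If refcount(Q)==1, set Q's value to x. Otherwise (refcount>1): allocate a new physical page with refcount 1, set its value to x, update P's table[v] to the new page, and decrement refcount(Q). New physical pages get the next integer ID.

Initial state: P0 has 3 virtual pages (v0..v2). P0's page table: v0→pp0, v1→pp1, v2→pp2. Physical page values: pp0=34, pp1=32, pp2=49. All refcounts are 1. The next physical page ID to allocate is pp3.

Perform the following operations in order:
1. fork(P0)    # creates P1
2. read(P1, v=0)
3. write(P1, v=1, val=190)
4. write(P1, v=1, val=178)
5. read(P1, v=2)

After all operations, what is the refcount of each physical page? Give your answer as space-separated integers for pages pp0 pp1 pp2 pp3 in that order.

Answer: 2 1 2 1

Derivation:
Op 1: fork(P0) -> P1. 3 ppages; refcounts: pp0:2 pp1:2 pp2:2
Op 2: read(P1, v0) -> 34. No state change.
Op 3: write(P1, v1, 190). refcount(pp1)=2>1 -> COPY to pp3. 4 ppages; refcounts: pp0:2 pp1:1 pp2:2 pp3:1
Op 4: write(P1, v1, 178). refcount(pp3)=1 -> write in place. 4 ppages; refcounts: pp0:2 pp1:1 pp2:2 pp3:1
Op 5: read(P1, v2) -> 49. No state change.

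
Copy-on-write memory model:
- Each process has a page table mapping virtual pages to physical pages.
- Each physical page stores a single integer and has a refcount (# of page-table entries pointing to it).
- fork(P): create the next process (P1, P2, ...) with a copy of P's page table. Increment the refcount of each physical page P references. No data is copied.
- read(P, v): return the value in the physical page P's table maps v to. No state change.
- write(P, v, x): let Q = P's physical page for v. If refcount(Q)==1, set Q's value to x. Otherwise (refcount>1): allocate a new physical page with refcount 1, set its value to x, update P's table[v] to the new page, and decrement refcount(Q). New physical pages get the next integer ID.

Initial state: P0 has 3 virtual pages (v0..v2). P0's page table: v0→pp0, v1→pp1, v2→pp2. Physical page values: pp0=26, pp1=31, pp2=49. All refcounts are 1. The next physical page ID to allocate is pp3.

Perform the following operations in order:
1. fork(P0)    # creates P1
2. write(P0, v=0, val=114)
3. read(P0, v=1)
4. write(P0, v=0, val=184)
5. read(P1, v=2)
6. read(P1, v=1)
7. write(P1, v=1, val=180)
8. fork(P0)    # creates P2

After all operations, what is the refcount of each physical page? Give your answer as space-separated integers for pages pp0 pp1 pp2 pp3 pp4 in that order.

Answer: 1 2 3 2 1

Derivation:
Op 1: fork(P0) -> P1. 3 ppages; refcounts: pp0:2 pp1:2 pp2:2
Op 2: write(P0, v0, 114). refcount(pp0)=2>1 -> COPY to pp3. 4 ppages; refcounts: pp0:1 pp1:2 pp2:2 pp3:1
Op 3: read(P0, v1) -> 31. No state change.
Op 4: write(P0, v0, 184). refcount(pp3)=1 -> write in place. 4 ppages; refcounts: pp0:1 pp1:2 pp2:2 pp3:1
Op 5: read(P1, v2) -> 49. No state change.
Op 6: read(P1, v1) -> 31. No state change.
Op 7: write(P1, v1, 180). refcount(pp1)=2>1 -> COPY to pp4. 5 ppages; refcounts: pp0:1 pp1:1 pp2:2 pp3:1 pp4:1
Op 8: fork(P0) -> P2. 5 ppages; refcounts: pp0:1 pp1:2 pp2:3 pp3:2 pp4:1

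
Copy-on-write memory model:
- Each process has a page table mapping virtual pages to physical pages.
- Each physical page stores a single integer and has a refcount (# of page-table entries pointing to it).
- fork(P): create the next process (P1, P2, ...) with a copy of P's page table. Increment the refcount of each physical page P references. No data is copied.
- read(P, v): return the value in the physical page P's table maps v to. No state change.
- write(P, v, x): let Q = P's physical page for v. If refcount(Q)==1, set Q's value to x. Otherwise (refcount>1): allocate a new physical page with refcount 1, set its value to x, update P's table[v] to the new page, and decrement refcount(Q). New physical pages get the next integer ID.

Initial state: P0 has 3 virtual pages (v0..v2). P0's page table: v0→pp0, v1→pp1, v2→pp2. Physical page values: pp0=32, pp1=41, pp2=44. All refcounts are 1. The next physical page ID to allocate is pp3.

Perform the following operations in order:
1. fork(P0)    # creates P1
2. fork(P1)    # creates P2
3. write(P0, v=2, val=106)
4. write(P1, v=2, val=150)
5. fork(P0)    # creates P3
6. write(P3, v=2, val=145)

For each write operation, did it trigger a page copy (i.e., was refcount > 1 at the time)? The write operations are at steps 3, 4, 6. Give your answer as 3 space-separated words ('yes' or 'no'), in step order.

Op 1: fork(P0) -> P1. 3 ppages; refcounts: pp0:2 pp1:2 pp2:2
Op 2: fork(P1) -> P2. 3 ppages; refcounts: pp0:3 pp1:3 pp2:3
Op 3: write(P0, v2, 106). refcount(pp2)=3>1 -> COPY to pp3. 4 ppages; refcounts: pp0:3 pp1:3 pp2:2 pp3:1
Op 4: write(P1, v2, 150). refcount(pp2)=2>1 -> COPY to pp4. 5 ppages; refcounts: pp0:3 pp1:3 pp2:1 pp3:1 pp4:1
Op 5: fork(P0) -> P3. 5 ppages; refcounts: pp0:4 pp1:4 pp2:1 pp3:2 pp4:1
Op 6: write(P3, v2, 145). refcount(pp3)=2>1 -> COPY to pp5. 6 ppages; refcounts: pp0:4 pp1:4 pp2:1 pp3:1 pp4:1 pp5:1

yes yes yes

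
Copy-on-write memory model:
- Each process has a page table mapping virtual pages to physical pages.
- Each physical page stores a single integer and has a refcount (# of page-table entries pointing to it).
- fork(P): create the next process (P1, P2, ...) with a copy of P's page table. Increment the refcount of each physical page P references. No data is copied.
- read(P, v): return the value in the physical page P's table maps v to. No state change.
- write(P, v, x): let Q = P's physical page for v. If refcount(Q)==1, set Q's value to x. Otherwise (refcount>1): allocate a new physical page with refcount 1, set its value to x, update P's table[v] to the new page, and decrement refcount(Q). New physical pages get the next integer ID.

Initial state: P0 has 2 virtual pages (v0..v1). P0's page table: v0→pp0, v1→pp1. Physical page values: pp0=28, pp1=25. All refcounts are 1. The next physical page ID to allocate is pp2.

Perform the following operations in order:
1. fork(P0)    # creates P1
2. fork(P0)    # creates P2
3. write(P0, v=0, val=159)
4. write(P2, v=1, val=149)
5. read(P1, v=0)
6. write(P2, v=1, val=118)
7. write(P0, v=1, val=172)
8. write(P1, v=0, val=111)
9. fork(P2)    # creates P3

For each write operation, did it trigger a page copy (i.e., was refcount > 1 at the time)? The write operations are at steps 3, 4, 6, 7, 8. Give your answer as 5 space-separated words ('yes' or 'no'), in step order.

Op 1: fork(P0) -> P1. 2 ppages; refcounts: pp0:2 pp1:2
Op 2: fork(P0) -> P2. 2 ppages; refcounts: pp0:3 pp1:3
Op 3: write(P0, v0, 159). refcount(pp0)=3>1 -> COPY to pp2. 3 ppages; refcounts: pp0:2 pp1:3 pp2:1
Op 4: write(P2, v1, 149). refcount(pp1)=3>1 -> COPY to pp3. 4 ppages; refcounts: pp0:2 pp1:2 pp2:1 pp3:1
Op 5: read(P1, v0) -> 28. No state change.
Op 6: write(P2, v1, 118). refcount(pp3)=1 -> write in place. 4 ppages; refcounts: pp0:2 pp1:2 pp2:1 pp3:1
Op 7: write(P0, v1, 172). refcount(pp1)=2>1 -> COPY to pp4. 5 ppages; refcounts: pp0:2 pp1:1 pp2:1 pp3:1 pp4:1
Op 8: write(P1, v0, 111). refcount(pp0)=2>1 -> COPY to pp5. 6 ppages; refcounts: pp0:1 pp1:1 pp2:1 pp3:1 pp4:1 pp5:1
Op 9: fork(P2) -> P3. 6 ppages; refcounts: pp0:2 pp1:1 pp2:1 pp3:2 pp4:1 pp5:1

yes yes no yes yes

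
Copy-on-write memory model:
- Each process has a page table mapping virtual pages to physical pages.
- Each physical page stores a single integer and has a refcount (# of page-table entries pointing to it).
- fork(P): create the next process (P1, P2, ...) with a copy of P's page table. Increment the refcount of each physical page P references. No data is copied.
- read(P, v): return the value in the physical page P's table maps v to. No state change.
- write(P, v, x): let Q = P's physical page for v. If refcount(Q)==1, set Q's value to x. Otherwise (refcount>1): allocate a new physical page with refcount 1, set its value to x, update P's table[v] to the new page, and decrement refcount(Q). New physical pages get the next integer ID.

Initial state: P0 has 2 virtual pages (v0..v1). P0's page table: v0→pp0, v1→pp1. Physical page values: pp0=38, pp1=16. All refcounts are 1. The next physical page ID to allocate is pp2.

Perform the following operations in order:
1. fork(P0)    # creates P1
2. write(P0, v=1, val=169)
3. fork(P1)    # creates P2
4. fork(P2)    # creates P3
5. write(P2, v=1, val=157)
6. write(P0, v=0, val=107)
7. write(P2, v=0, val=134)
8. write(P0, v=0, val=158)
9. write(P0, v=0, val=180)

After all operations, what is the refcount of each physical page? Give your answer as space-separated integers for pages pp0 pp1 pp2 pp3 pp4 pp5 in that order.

Op 1: fork(P0) -> P1. 2 ppages; refcounts: pp0:2 pp1:2
Op 2: write(P0, v1, 169). refcount(pp1)=2>1 -> COPY to pp2. 3 ppages; refcounts: pp0:2 pp1:1 pp2:1
Op 3: fork(P1) -> P2. 3 ppages; refcounts: pp0:3 pp1:2 pp2:1
Op 4: fork(P2) -> P3. 3 ppages; refcounts: pp0:4 pp1:3 pp2:1
Op 5: write(P2, v1, 157). refcount(pp1)=3>1 -> COPY to pp3. 4 ppages; refcounts: pp0:4 pp1:2 pp2:1 pp3:1
Op 6: write(P0, v0, 107). refcount(pp0)=4>1 -> COPY to pp4. 5 ppages; refcounts: pp0:3 pp1:2 pp2:1 pp3:1 pp4:1
Op 7: write(P2, v0, 134). refcount(pp0)=3>1 -> COPY to pp5. 6 ppages; refcounts: pp0:2 pp1:2 pp2:1 pp3:1 pp4:1 pp5:1
Op 8: write(P0, v0, 158). refcount(pp4)=1 -> write in place. 6 ppages; refcounts: pp0:2 pp1:2 pp2:1 pp3:1 pp4:1 pp5:1
Op 9: write(P0, v0, 180). refcount(pp4)=1 -> write in place. 6 ppages; refcounts: pp0:2 pp1:2 pp2:1 pp3:1 pp4:1 pp5:1

Answer: 2 2 1 1 1 1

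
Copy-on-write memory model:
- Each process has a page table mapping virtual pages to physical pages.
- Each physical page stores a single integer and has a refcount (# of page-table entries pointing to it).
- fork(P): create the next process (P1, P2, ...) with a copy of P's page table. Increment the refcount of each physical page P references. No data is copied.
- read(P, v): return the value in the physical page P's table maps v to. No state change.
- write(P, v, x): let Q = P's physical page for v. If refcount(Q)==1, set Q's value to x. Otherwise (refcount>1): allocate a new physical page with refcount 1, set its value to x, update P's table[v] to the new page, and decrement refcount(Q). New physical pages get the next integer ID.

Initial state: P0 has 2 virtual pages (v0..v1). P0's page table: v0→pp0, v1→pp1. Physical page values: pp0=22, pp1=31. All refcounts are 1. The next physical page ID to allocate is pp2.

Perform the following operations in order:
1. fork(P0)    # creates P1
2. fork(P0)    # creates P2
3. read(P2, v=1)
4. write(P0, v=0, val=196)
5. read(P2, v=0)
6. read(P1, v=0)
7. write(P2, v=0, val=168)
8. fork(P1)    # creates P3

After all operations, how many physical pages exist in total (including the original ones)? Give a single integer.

Op 1: fork(P0) -> P1. 2 ppages; refcounts: pp0:2 pp1:2
Op 2: fork(P0) -> P2. 2 ppages; refcounts: pp0:3 pp1:3
Op 3: read(P2, v1) -> 31. No state change.
Op 4: write(P0, v0, 196). refcount(pp0)=3>1 -> COPY to pp2. 3 ppages; refcounts: pp0:2 pp1:3 pp2:1
Op 5: read(P2, v0) -> 22. No state change.
Op 6: read(P1, v0) -> 22. No state change.
Op 7: write(P2, v0, 168). refcount(pp0)=2>1 -> COPY to pp3. 4 ppages; refcounts: pp0:1 pp1:3 pp2:1 pp3:1
Op 8: fork(P1) -> P3. 4 ppages; refcounts: pp0:2 pp1:4 pp2:1 pp3:1

Answer: 4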